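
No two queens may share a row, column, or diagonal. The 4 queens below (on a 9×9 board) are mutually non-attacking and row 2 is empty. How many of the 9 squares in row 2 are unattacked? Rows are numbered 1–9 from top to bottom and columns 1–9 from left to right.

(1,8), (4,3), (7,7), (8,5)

(1,8) attacks row 2 at column 8 and diagonals 7, 9.
(4,3) attacks row 2 at column 3 and diagonals 1, 5.
(7,7) attacks row 2 at column 7 and diagonals 2.
(8,5) attacks row 2 at column 5.
Attacked columns: {1, 2, 3, 5, 7, 8, 9}. Safe: {4, 6}.

2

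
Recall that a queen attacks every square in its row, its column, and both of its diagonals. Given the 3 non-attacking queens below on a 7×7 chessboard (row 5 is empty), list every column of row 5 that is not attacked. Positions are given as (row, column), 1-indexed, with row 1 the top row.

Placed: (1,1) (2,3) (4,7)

(1,1) attacks row 5 at column 1 and diagonals 5.
(2,3) attacks row 5 at column 3 and diagonals 6.
(4,7) attacks row 5 at column 7 and diagonals 6.
Attacked columns: {1, 3, 5, 6, 7}. Safe: {2, 4}.

columns 2, 4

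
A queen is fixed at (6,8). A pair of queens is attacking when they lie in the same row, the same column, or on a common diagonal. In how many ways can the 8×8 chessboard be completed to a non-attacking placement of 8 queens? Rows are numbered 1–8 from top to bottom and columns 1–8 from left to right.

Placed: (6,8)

16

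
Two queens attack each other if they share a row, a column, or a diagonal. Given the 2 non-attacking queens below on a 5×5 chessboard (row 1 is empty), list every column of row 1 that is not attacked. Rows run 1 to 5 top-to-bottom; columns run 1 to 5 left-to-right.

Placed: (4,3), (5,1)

(4,3) attacks row 1 at column 3.
(5,1) attacks row 1 at column 1 and diagonals 5.
Attacked columns: {1, 3, 5}. Safe: {2, 4}.

columns 2, 4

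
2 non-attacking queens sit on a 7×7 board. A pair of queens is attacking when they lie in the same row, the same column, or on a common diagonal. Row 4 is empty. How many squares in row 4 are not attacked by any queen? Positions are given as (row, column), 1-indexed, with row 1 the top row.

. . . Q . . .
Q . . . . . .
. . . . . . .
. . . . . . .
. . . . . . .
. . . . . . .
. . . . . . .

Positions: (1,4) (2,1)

(1,4) attacks row 4 at column 4 and diagonals 1, 7.
(2,1) attacks row 4 at column 1 and diagonals 3.
Attacked columns: {1, 3, 4, 7}. Safe: {2, 5, 6}.

3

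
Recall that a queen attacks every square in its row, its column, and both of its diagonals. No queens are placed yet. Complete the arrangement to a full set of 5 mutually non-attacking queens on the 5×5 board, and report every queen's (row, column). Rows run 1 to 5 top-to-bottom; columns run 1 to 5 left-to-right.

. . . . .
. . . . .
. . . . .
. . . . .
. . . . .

Row 1: Safe: 1, 2, 3, 4, 5. Place at column 1.
Row 2: attacked by (1,1)→{1,2}. Safe: 3, 4, 5. Place at column 3.
Row 3: attacked by (1,1)→{1,3}; (2,3)→{2,3,4}. Safe: 5. Place at column 5.
Row 4: attacked by (1,1)→{1,4}; (2,3)→{1,3,5}; (3,5)→{4,5}. Safe: 2. Place at column 2.
Row 5: attacked by (1,1)→{1,5}; (2,3)→{3}; (3,5)→{3,5}; (4,2)→{1,2,3}. Safe: 4. Place at column 4.
Columns [1, 3, 5, 2, 4], r−c [0, -1, -2, 2, 1], r+c [2, 5, 8, 6, 9] are all distinct, so no two queens attack.

(1,1) (2,3) (3,5) (4,2) (5,4)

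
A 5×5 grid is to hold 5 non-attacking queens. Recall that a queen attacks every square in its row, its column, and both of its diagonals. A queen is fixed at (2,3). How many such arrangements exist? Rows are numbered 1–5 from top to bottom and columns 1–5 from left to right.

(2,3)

2

Branch on row 1: col 1 → 1; col 5 → 1.
Sum: 1 + 1 = 2.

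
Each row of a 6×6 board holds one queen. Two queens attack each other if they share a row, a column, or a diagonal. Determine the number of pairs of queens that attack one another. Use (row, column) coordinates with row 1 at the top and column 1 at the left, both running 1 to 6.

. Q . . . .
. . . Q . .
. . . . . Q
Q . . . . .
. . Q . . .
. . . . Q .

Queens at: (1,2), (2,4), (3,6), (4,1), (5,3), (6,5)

All columns are distinct and no two queens satisfy |Δrow| = |Δcol|, so no pair attacks.

0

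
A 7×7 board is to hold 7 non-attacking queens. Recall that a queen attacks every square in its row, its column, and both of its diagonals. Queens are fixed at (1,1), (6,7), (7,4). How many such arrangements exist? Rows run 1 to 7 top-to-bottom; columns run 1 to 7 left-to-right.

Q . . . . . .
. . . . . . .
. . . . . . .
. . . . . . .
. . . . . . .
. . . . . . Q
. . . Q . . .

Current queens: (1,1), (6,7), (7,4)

Branch on row 2: col 5 → 1; col 6 → 0.
Sum: 1 + 0 = 1.

1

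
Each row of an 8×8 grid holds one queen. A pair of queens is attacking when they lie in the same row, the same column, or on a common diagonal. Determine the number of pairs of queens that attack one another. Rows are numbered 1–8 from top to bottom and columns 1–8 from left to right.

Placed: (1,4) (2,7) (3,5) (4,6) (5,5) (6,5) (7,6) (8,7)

10

Same column: (2,7)–(8,7) (column 7); (3,5)–(5,5) (column 5); (3,5)–(6,5) (column 5); (4,6)–(7,6) (column 6); (5,5)–(6,5) (column 5).
Same diagonal: (3,5)–(4,6) (|3−4| = |5−6| = 1); (4,6)–(5,5) (|4−5| = |6−5| = 1); (6,5)–(7,6) (|6−7| = |5−6| = 1); (6,5)–(8,7) (|6−8| = |5−7| = 2); (7,6)–(8,7) (|7−8| = |6−7| = 1).
Total attacking pairs: 10.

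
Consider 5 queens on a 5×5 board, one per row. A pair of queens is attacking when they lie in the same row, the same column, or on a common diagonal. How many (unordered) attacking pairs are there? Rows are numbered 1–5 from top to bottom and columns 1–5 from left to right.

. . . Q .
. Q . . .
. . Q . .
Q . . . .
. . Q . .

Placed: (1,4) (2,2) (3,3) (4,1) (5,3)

Same column: (3,3)–(5,3) (column 3).
Same diagonal: (1,4)–(4,1) (|1−4| = |4−1| = 3); (2,2)–(3,3) (|2−3| = |2−3| = 1).
Total attacking pairs: 3.

3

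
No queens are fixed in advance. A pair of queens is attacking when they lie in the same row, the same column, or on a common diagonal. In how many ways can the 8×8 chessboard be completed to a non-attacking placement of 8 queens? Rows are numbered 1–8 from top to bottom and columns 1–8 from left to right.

Branch on row 1: col 1 → 4; col 2 → 8; col 3 → 16; col 4 → 18; col 5 → 18; col 6 → 16; col 7 → 8; col 8 → 4.
Sum: 4 + 8 + 16 + 18 + 18 + 16 + 8 + 4 = 92.
(This is the classic 8-queens count.)

92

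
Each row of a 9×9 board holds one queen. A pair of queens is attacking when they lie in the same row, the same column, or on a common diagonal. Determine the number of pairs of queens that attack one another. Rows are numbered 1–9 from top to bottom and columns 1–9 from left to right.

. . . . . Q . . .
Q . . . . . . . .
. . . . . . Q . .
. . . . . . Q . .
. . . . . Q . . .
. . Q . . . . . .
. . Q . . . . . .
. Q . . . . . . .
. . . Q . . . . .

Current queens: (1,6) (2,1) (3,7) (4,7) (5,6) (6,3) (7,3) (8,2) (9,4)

7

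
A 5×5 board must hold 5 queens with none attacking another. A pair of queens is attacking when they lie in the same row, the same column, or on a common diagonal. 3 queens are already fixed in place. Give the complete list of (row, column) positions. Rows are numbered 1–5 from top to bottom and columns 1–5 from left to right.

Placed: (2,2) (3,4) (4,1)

(1,5) (2,2) (3,4) (4,1) (5,3)

Row 1: attacked by (2,2)→{1,2,3}; (3,4)→{2,4}; (4,1)→{1,4}. Safe: 5. Place at column 5.
Row 5: attacked by (1,5)→{1,5}; (2,2)→{2,5}; (3,4)→{2,4}; (4,1)→{1,2}. Safe: 3. Place at column 3.
Columns [5, 2, 4, 1, 3], r−c [-4, 0, -1, 3, 2], r+c [6, 4, 7, 5, 8] are all distinct, so no two queens attack.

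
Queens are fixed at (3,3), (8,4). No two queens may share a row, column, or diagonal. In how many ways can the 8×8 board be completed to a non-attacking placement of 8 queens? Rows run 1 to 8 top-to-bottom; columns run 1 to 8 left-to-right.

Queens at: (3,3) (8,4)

2

Branch on row 1: col 2 → 1; col 6 → 0; col 7 → 1; col 8 → 0.
Sum: 1 + 0 + 1 + 0 = 2.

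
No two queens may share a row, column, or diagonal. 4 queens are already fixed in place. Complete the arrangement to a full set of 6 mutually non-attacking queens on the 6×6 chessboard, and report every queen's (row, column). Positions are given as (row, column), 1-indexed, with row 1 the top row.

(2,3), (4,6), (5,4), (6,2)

(1,5) (2,3) (3,1) (4,6) (5,4) (6,2)

Row 1: attacked by (2,3)→{2,3,4}; (4,6)→{3,6}; (5,4)→{4}; (6,2)→{2}. Safe: 1, 5. Place at column 5.
Row 3: attacked by (1,5)→{3,5}; (2,3)→{2,3,4}; (4,6)→{5,6}; (5,4)→{2,4,6}; (6,2)→{2,5}. Safe: 1. Place at column 1.
Columns [5, 3, 1, 6, 4, 2], r−c [-4, -1, 2, -2, 1, 4], r+c [6, 5, 4, 10, 9, 8] are all distinct, so no two queens attack.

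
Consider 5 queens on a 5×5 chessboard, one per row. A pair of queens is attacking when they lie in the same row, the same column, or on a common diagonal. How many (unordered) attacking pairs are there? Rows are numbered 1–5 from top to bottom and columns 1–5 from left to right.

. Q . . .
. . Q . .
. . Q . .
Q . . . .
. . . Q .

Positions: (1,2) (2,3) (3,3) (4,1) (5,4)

Same column: (2,3)–(3,3) (column 3).
Same diagonal: (1,2)–(2,3) (|1−2| = |2−3| = 1); (2,3)–(4,1) (|2−4| = |3−1| = 2).
Total attacking pairs: 3.

3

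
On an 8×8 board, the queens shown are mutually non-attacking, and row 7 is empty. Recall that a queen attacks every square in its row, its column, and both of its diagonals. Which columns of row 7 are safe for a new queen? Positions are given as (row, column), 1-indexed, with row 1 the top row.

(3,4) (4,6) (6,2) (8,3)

(3,4) attacks row 7 at column 4 and diagonals 8.
(4,6) attacks row 7 at column 6 and diagonals 3.
(6,2) attacks row 7 at column 2 and diagonals 1, 3.
(8,3) attacks row 7 at column 3 and diagonals 2, 4.
Attacked columns: {1, 2, 3, 4, 6, 8}. Safe: {5, 7}.

columns 5, 7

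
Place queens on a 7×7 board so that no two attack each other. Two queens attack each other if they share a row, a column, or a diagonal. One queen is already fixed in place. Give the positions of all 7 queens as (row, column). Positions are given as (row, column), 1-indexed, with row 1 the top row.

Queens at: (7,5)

Row 1: attacked by (7,5)→{5}. Safe: 1, 2, 3, 4, 6, 7. Place at column 7.
Row 2: attacked by (1,7)→{6,7}; (7,5)→{5}. Safe: 1, 2, 3, 4. Place at column 2.
Row 3: attacked by (1,7)→{5,7}; (2,2)→{1,2,3}; (7,5)→{1,5}. Safe: 4, 6. Place at column 4.
Row 4: attacked by (1,7)→{4,7}; (2,2)→{2,4}; (3,4)→{3,4,5}; (7,5)→{2,5}. Safe: 1, 6. Place at column 6.
Row 5: attacked by (1,7)→{3,7}; (2,2)→{2,5}; (3,4)→{2,4,6}; (4,6)→{5,6,7}; (7,5)→{3,5,7}. Safe: 1. Place at column 1.
Row 6: attacked by (1,7)→{2,7}; (2,2)→{2,6}; (3,4)→{1,4,7}; (4,6)→{4,6}; (5,1)→{1,2}; (7,5)→{4,5,6}. Safe: 3. Place at column 3.
Columns [7, 2, 4, 6, 1, 3, 5], r−c [-6, 0, -1, -2, 4, 3, 2], r+c [8, 4, 7, 10, 6, 9, 12] are all distinct, so no two queens attack.

(1,7) (2,2) (3,4) (4,6) (5,1) (6,3) (7,5)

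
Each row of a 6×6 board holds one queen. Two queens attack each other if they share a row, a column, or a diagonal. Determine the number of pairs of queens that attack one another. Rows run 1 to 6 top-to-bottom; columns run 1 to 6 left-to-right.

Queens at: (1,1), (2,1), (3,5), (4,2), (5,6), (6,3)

Same column: (1,1)–(2,1) (column 1).
Total attacking pairs: 1.

1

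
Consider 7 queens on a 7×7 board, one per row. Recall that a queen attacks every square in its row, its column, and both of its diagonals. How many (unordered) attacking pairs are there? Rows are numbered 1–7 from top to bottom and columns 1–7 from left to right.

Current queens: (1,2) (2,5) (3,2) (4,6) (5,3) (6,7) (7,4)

Same column: (1,2)–(3,2) (column 2).
Same diagonal: (1,2)–(6,7) (|1−6| = |2−7| = 5).
Total attacking pairs: 2.

2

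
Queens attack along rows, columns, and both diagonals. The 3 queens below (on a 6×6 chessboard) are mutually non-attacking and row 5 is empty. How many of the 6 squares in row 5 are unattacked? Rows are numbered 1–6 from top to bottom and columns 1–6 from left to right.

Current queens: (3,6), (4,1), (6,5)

(3,6) attacks row 5 at column 6 and diagonals 4.
(4,1) attacks row 5 at column 1 and diagonals 2.
(6,5) attacks row 5 at column 5 and diagonals 4, 6.
Attacked columns: {1, 2, 4, 5, 6}. Safe: {3}.

1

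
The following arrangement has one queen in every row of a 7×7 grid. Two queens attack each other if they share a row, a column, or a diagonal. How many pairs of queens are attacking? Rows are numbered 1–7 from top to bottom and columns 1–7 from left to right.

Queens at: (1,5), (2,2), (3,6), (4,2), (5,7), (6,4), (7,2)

Same column: (2,2)–(4,2) (column 2); (2,2)–(7,2) (column 2); (4,2)–(7,2) (column 2).
Same diagonal: (1,5)–(4,2) (|1−4| = |5−2| = 3); (3,6)–(7,2) (|3−7| = |6−2| = 4); (4,2)–(6,4) (|4−6| = |2−4| = 2).
Total attacking pairs: 6.

6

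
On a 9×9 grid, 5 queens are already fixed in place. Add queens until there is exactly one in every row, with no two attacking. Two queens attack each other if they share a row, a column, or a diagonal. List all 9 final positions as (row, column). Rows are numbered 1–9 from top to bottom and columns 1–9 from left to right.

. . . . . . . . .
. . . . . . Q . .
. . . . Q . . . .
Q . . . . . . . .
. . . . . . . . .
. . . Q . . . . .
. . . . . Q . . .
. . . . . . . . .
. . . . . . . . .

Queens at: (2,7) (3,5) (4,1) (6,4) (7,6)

Row 1: attacked by (2,7)→{6,7,8}; (3,5)→{3,5,7}; (4,1)→{1,4}; (6,4)→{4,9}; (7,6)→{6}. Safe: 2. Place at column 2.
Row 5: attacked by (1,2)→{2,6}; (2,7)→{4,7}; (3,5)→{3,5,7}; (4,1)→{1,2}; (6,4)→{3,4,5}; (7,6)→{4,6,8}. Safe: 9. Place at column 9.
Row 8: attacked by (1,2)→{2,9}; (2,7)→{1,7}; (3,5)→{5}; (4,1)→{1,5}; (5,9)→{6,9}; (6,4)→{2,4,6}; (7,6)→{5,6,7}. Safe: 3, 8. Place at column 8.
Row 9: attacked by (1,2)→{2}; (2,7)→{7}; (3,5)→{5}; (4,1)→{1,6}; (5,9)→{5,9}; (6,4)→{1,4,7}; (7,6)→{4,6,8}; (8,8)→{7,8,9}. Safe: 3. Place at column 3.
Columns [2, 7, 5, 1, 9, 4, 6, 8, 3], r−c [-1, -5, -2, 3, -4, 2, 1, 0, 6], r+c [3, 9, 8, 5, 14, 10, 13, 16, 12] are all distinct, so no two queens attack.

(1,2) (2,7) (3,5) (4,1) (5,9) (6,4) (7,6) (8,8) (9,3)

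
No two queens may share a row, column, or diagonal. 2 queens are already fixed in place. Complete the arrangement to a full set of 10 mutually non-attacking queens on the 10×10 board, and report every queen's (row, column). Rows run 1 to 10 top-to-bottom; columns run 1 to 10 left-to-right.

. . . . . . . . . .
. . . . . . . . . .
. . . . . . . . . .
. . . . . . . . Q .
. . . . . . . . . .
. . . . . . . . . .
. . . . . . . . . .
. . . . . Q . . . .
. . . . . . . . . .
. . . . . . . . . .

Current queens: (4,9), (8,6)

Row 1: attacked by (4,9)→{6,9}; (8,6)→{6}. Safe: 1, 2, 3, 4, 5, 7, 8, 10. Place at column 10.
Row 2: attacked by (1,10)→{9,10}; (4,9)→{7,9}; (8,6)→{6}. Safe: 1, 2, 3, 4, 5, 8. Place at column 2.
Row 3: attacked by (1,10)→{8,10}; (2,2)→{1,2,3}; (4,9)→{8,9,10}; (8,6)→{1,6}. Safe: 4, 5, 7. Place at column 5.
Row 5: attacked by (1,10)→{6,10}; (2,2)→{2,5}; (3,5)→{3,5,7}; (4,9)→{8,9,10}; (8,6)→{3,6,9}. Safe: 1, 4. Place at column 4.
Row 6: attacked by (1,10)→{5,10}; (2,2)→{2,6}; (3,5)→{2,5,8}; (4,9)→{7,9}; (5,4)→{3,4,5}; (8,6)→{4,6,8}. Safe: 1. Place at column 1.
Row 7: attacked by (1,10)→{4,10}; (2,2)→{2,7}; (3,5)→{1,5,9}; (4,9)→{6,9}; (5,4)→{2,4,6}; (6,1)→{1,2}; (8,6)→{5,6,7}. Safe: 3, 8. Place at column 8.
Row 9: attacked by (1,10)→{2,10}; (2,2)→{2,9}; (3,5)→{5}; (4,9)→{4,9}; (5,4)→{4,8}; (6,1)→{1,4}; (7,8)→{6,8,10}; (8,6)→{5,6,7}. Safe: 3. Place at column 3.
Row 10: attacked by (1,10)→{1,10}; (2,2)→{2,10}; (3,5)→{5}; (4,9)→{3,9}; (5,4)→{4,9}; (6,1)→{1,5}; (7,8)→{5,8}; (8,6)→{4,6,8}; (9,3)→{2,3,4}. Safe: 7. Place at column 7.
Columns [10, 2, 5, 9, 4, 1, 8, 6, 3, 7], r−c [-9, 0, -2, -5, 1, 5, -1, 2, 6, 3], r+c [11, 4, 8, 13, 9, 7, 15, 14, 12, 17] are all distinct, so no two queens attack.

(1,10) (2,2) (3,5) (4,9) (5,4) (6,1) (7,8) (8,6) (9,3) (10,7)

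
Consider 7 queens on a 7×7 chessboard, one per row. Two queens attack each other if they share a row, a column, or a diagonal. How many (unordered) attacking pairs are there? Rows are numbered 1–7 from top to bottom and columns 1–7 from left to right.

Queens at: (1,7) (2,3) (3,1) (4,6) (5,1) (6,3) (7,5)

3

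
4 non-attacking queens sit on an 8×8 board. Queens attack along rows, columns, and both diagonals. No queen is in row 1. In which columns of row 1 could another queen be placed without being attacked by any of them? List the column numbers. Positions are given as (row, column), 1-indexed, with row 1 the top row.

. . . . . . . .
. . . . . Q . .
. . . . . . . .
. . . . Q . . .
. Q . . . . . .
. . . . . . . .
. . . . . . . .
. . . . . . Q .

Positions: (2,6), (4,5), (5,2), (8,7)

columns 1, 3, 4

(2,6) attacks row 1 at column 6 and diagonals 5, 7.
(4,5) attacks row 1 at column 5 and diagonals 2, 8.
(5,2) attacks row 1 at column 2 and diagonals 6.
(8,7) attacks row 1 at column 7.
Attacked columns: {2, 5, 6, 7, 8}. Safe: {1, 3, 4}.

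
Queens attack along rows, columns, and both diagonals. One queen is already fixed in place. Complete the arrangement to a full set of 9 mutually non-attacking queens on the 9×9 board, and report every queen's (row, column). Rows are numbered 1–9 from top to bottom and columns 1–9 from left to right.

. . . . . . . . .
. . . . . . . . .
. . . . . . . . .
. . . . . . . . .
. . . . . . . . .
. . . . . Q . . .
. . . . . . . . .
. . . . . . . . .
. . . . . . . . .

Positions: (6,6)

(1,9) (2,4) (3,8) (4,1) (5,3) (6,6) (7,2) (8,7) (9,5)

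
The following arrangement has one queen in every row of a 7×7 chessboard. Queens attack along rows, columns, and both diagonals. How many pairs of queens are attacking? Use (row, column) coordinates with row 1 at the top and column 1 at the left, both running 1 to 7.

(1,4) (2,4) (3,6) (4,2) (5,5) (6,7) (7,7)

5

Same column: (1,4)–(2,4) (column 4); (6,7)–(7,7) (column 7).
Same diagonal: (1,4)–(3,6) (|1−3| = |4−6| = 2); (2,4)–(4,2) (|2−4| = |4−2| = 2); (5,5)–(7,7) (|5−7| = |5−7| = 2).
Total attacking pairs: 5.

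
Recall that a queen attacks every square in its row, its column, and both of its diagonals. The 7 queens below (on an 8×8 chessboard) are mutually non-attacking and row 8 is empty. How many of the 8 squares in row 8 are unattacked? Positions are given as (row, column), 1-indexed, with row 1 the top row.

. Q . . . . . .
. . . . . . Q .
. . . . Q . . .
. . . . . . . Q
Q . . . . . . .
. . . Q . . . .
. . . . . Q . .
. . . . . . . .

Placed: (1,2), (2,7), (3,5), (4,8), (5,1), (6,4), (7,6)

(1,2) attacks row 8 at column 2.
(2,7) attacks row 8 at column 7 and diagonals 1.
(3,5) attacks row 8 at column 5.
(4,8) attacks row 8 at column 8 and diagonals 4.
(5,1) attacks row 8 at column 1 and diagonals 4.
(6,4) attacks row 8 at column 4 and diagonals 2, 6.
(7,6) attacks row 8 at column 6 and diagonals 5, 7.
Attacked columns: {1, 2, 4, 5, 6, 7, 8}. Safe: {3}.

1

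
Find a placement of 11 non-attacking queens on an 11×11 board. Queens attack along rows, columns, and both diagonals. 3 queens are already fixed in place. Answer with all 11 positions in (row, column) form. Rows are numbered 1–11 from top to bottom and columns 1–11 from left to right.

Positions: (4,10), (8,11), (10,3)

(1,8) (2,2) (3,4) (4,10) (5,7) (6,5) (7,1) (8,11) (9,6) (10,3) (11,9)

Row 1: attacked by (4,10)→{7,10}; (8,11)→{4,11}; (10,3)→{3}. Safe: 1, 2, 5, 6, 8, 9. Place at column 8.
Row 2: attacked by (1,8)→{7,8,9}; (4,10)→{8,10}; (8,11)→{5,11}; (10,3)→{3,11}. Safe: 1, 2, 4, 6. Place at column 2.
Row 3: attacked by (1,8)→{6,8,10}; (2,2)→{1,2,3}; (4,10)→{9,10,11}; (8,11)→{6,11}; (10,3)→{3,10}. Safe: 4, 5, 7. Place at column 4.
Row 5: attacked by (1,8)→{4,8}; (2,2)→{2,5}; (3,4)→{2,4,6}; (4,10)→{9,10,11}; (8,11)→{8,11}; (10,3)→{3,8}. Safe: 1, 7. Place at column 7.
Row 6: attacked by (1,8)→{3,8}; (2,2)→{2,6}; (3,4)→{1,4,7}; (4,10)→{8,10}; (5,7)→{6,7,8}; (8,11)→{9,11}; (10,3)→{3,7}. Safe: 5. Place at column 5.
Row 7: attacked by (1,8)→{2,8}; (2,2)→{2,7}; (3,4)→{4,8}; (4,10)→{7,10}; (5,7)→{5,7,9}; (6,5)→{4,5,6}; (8,11)→{10,11}; (10,3)→{3,6}. Safe: 1. Place at column 1.
Row 9: attacked by (1,8)→{8}; (2,2)→{2,9}; (3,4)→{4,10}; (4,10)→{5,10}; (5,7)→{3,7,11}; (6,5)→{2,5,8}; (7,1)→{1,3}; (8,11)→{10,11}; (10,3)→{2,3,4}. Safe: 6. Place at column 6.
Row 11: attacked by (1,8)→{8}; (2,2)→{2,11}; (3,4)→{4}; (4,10)→{3,10}; (5,7)→{1,7}; (6,5)→{5,10}; (7,1)→{1,5}; (8,11)→{8,11}; (9,6)→{4,6,8}; (10,3)→{2,3,4}. Safe: 9. Place at column 9.
Columns [8, 2, 4, 10, 7, 5, 1, 11, 6, 3, 9], r−c [-7, 0, -1, -6, -2, 1, 6, -3, 3, 7, 2], r+c [9, 4, 7, 14, 12, 11, 8, 19, 15, 13, 20] are all distinct, so no two queens attack.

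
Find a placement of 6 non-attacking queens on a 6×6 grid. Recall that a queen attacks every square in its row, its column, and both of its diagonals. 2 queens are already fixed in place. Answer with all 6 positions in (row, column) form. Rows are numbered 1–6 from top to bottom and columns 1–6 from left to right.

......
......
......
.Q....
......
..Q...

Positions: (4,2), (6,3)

Row 1: attacked by (4,2)→{2,5}; (6,3)→{3}. Safe: 1, 4, 6. Place at column 4.
Row 2: attacked by (1,4)→{3,4,5}; (4,2)→{2,4}; (6,3)→{3}. Safe: 1, 6. Place at column 1.
Row 3: attacked by (1,4)→{2,4,6}; (2,1)→{1,2}; (4,2)→{1,2,3}; (6,3)→{3,6}. Safe: 5. Place at column 5.
Row 5: attacked by (1,4)→{4}; (2,1)→{1,4}; (3,5)→{3,5}; (4,2)→{1,2,3}; (6,3)→{2,3,4}. Safe: 6. Place at column 6.
Columns [4, 1, 5, 2, 6, 3], r−c [-3, 1, -2, 2, -1, 3], r+c [5, 3, 8, 6, 11, 9] are all distinct, so no two queens attack.

(1,4) (2,1) (3,5) (4,2) (5,6) (6,3)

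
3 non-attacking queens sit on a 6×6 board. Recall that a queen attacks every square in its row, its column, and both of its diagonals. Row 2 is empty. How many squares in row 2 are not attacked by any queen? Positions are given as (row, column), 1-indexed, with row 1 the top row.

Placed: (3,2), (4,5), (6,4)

(3,2) attacks row 2 at column 2 and diagonals 1, 3.
(4,5) attacks row 2 at column 5 and diagonals 3.
(6,4) attacks row 2 at column 4.
Attacked columns: {1, 2, 3, 4, 5}. Safe: {6}.

1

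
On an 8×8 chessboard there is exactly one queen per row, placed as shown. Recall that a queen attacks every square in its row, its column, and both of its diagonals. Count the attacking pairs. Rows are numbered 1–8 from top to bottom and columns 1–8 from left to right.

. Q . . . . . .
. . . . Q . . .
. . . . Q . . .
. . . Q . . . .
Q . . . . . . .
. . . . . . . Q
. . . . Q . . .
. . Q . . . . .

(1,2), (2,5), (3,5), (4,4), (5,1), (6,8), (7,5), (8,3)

5

Same column: (2,5)–(3,5) (column 5); (2,5)–(7,5) (column 5); (3,5)–(7,5) (column 5).
Same diagonal: (3,5)–(4,4) (|3−4| = |5−4| = 1); (3,5)–(6,8) (|3−6| = |5−8| = 3).
Total attacking pairs: 5.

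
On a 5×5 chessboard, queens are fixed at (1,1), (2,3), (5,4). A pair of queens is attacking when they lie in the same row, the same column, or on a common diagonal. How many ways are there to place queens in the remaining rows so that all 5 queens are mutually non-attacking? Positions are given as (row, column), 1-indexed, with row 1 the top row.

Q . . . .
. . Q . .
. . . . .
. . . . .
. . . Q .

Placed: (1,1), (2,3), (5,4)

1

Branch on row 3: col 5 → 1.
Sum: 1 = 1.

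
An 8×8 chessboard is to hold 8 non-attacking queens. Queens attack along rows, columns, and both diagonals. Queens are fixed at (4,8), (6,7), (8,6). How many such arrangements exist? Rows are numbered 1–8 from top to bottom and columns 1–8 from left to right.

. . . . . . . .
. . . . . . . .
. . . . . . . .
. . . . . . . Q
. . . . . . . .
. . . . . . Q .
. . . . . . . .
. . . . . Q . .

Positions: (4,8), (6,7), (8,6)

Branch on row 1: col 1 → 0; col 3 → 1; col 4 → 1.
Sum: 0 + 1 + 1 = 2.

2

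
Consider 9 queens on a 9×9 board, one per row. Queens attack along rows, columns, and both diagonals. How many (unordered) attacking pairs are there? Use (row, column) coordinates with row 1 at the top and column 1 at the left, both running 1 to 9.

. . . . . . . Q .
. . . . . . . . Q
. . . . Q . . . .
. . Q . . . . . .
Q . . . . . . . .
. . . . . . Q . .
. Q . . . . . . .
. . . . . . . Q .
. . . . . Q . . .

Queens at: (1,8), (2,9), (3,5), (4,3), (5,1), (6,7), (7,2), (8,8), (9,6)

3

Same column: (1,8)–(8,8) (column 8).
Same diagonal: (1,8)–(2,9) (|1−2| = |8−9| = 1); (1,8)–(7,2) (|1−7| = |8−2| = 6).
Total attacking pairs: 3.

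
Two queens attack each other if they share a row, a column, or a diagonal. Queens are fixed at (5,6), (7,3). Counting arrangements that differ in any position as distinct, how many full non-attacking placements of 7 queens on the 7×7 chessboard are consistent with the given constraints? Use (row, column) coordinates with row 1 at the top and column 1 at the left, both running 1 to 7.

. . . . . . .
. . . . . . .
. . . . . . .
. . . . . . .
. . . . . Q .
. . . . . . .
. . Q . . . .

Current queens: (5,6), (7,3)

2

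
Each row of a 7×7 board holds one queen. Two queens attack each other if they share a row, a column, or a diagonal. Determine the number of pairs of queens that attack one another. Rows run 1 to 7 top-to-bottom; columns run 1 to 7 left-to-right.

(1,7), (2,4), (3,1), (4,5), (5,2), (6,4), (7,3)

3

Same column: (2,4)–(6,4) (column 4).
Same diagonal: (3,1)–(6,4) (|3−6| = |1−4| = 3); (6,4)–(7,3) (|6−7| = |4−3| = 1).
Total attacking pairs: 3.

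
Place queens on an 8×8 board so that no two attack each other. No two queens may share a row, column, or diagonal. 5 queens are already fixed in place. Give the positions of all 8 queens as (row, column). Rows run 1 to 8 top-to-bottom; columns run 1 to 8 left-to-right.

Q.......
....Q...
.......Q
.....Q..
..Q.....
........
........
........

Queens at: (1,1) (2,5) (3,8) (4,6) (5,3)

(1,1) (2,5) (3,8) (4,6) (5,3) (6,7) (7,2) (8,4)

Row 6: attacked by (1,1)→{1,6}; (2,5)→{1,5}; (3,8)→{5,8}; (4,6)→{4,6,8}; (5,3)→{2,3,4}. Safe: 7. Place at column 7.
Row 7: attacked by (1,1)→{1,7}; (2,5)→{5}; (3,8)→{4,8}; (4,6)→{3,6}; (5,3)→{1,3,5}; (6,7)→{6,7,8}. Safe: 2. Place at column 2.
Row 8: attacked by (1,1)→{1,8}; (2,5)→{5}; (3,8)→{3,8}; (4,6)→{2,6}; (5,3)→{3,6}; (6,7)→{5,7}; (7,2)→{1,2,3}. Safe: 4. Place at column 4.
Columns [1, 5, 8, 6, 3, 7, 2, 4], r−c [0, -3, -5, -2, 2, -1, 5, 4], r+c [2, 7, 11, 10, 8, 13, 9, 12] are all distinct, so no two queens attack.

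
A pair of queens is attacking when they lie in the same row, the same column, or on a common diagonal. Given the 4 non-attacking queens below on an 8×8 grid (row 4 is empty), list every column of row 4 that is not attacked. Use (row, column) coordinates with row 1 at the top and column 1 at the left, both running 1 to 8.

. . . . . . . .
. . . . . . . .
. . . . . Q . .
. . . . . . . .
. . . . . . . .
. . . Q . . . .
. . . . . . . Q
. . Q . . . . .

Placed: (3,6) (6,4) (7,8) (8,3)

columns 1

(3,6) attacks row 4 at column 6 and diagonals 5, 7.
(6,4) attacks row 4 at column 4 and diagonals 2, 6.
(7,8) attacks row 4 at column 8 and diagonals 5.
(8,3) attacks row 4 at column 3 and diagonals 7.
Attacked columns: {2, 3, 4, 5, 6, 7, 8}. Safe: {1}.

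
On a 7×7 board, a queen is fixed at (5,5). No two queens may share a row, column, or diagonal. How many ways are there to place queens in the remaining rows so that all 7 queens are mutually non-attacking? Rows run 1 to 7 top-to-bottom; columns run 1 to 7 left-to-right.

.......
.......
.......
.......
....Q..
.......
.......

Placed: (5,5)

6

Branch on row 1: col 2 → 1; col 3 → 2; col 4 → 1; col 6 → 1; col 7 → 1.
Sum: 1 + 2 + 1 + 1 + 1 = 6.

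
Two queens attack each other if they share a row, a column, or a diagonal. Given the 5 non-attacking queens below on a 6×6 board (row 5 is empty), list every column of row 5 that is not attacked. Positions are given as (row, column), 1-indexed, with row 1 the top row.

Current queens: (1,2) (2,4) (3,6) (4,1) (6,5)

(1,2) attacks row 5 at column 2 and diagonals 6.
(2,4) attacks row 5 at column 4 and diagonals 1.
(3,6) attacks row 5 at column 6 and diagonals 4.
(4,1) attacks row 5 at column 1 and diagonals 2.
(6,5) attacks row 5 at column 5 and diagonals 4, 6.
Attacked columns: {1, 2, 4, 5, 6}. Safe: {3}.

columns 3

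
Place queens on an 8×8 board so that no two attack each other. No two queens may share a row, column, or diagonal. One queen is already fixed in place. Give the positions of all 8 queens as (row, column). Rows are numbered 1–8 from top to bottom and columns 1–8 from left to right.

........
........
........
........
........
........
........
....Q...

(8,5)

(1,2) (2,6) (3,1) (4,7) (5,4) (6,8) (7,3) (8,5)

Row 1: attacked by (8,5)→{5}. Safe: 1, 2, 3, 4, 6, 7, 8. Place at column 2.
Row 2: attacked by (1,2)→{1,2,3}; (8,5)→{5}. Safe: 4, 6, 7, 8. Place at column 6.
Row 3: attacked by (1,2)→{2,4}; (2,6)→{5,6,7}; (8,5)→{5}. Safe: 1, 3, 8. Place at column 1.
Row 4: attacked by (1,2)→{2,5}; (2,6)→{4,6,8}; (3,1)→{1,2}; (8,5)→{1,5}. Safe: 3, 7. Place at column 7.
Row 5: attacked by (1,2)→{2,6}; (2,6)→{3,6}; (3,1)→{1,3}; (4,7)→{6,7,8}; (8,5)→{2,5,8}. Safe: 4. Place at column 4.
Row 6: attacked by (1,2)→{2,7}; (2,6)→{2,6}; (3,1)→{1,4}; (4,7)→{5,7}; (5,4)→{3,4,5}; (8,5)→{3,5,7}. Safe: 8. Place at column 8.
Row 7: attacked by (1,2)→{2,8}; (2,6)→{1,6}; (3,1)→{1,5}; (4,7)→{4,7}; (5,4)→{2,4,6}; (6,8)→{7,8}; (8,5)→{4,5,6}. Safe: 3. Place at column 3.
Columns [2, 6, 1, 7, 4, 8, 3, 5], r−c [-1, -4, 2, -3, 1, -2, 4, 3], r+c [3, 8, 4, 11, 9, 14, 10, 13] are all distinct, so no two queens attack.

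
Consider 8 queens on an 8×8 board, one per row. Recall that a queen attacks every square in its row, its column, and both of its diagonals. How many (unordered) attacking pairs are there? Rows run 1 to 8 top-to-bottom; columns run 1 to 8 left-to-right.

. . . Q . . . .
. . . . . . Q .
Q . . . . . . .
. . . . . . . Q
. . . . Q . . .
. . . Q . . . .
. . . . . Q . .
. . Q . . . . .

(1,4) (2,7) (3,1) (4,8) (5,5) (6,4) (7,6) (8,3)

3

Same column: (1,4)–(6,4) (column 4).
Same diagonal: (3,1)–(6,4) (|3−6| = |1−4| = 3); (5,5)–(6,4) (|5−6| = |5−4| = 1).
Total attacking pairs: 3.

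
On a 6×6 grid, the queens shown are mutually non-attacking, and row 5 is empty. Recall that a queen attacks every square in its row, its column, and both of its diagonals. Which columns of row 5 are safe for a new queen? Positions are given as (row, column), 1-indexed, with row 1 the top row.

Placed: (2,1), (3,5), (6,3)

columns 6

(2,1) attacks row 5 at column 1 and diagonals 4.
(3,5) attacks row 5 at column 5 and diagonals 3.
(6,3) attacks row 5 at column 3 and diagonals 2, 4.
Attacked columns: {1, 2, 3, 4, 5}. Safe: {6}.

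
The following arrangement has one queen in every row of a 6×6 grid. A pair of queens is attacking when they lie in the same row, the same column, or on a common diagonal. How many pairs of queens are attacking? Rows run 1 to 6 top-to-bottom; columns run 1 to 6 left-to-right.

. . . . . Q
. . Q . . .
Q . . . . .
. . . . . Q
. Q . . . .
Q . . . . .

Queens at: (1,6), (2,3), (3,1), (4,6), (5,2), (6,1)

5

Same column: (1,6)–(4,6) (column 6); (3,1)–(6,1) (column 1).
Same diagonal: (1,6)–(5,2) (|1−5| = |6−2| = 4); (1,6)–(6,1) (|1−6| = |6−1| = 5); (5,2)–(6,1) (|5−6| = |2−1| = 1).
Total attacking pairs: 5.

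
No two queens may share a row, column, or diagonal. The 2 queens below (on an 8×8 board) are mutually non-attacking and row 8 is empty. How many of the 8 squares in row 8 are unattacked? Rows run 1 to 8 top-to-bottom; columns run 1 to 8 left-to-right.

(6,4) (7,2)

3

(6,4) attacks row 8 at column 4 and diagonals 2, 6.
(7,2) attacks row 8 at column 2 and diagonals 1, 3.
Attacked columns: {1, 2, 3, 4, 6}. Safe: {5, 7, 8}.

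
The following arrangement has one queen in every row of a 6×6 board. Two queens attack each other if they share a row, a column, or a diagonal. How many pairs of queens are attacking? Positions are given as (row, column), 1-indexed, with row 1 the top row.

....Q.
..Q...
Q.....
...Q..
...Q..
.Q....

Same column: (4,4)–(5,4) (column 4).
Same diagonal: (4,4)–(6,2) (|4−6| = |4−2| = 2).
Total attacking pairs: 2.

2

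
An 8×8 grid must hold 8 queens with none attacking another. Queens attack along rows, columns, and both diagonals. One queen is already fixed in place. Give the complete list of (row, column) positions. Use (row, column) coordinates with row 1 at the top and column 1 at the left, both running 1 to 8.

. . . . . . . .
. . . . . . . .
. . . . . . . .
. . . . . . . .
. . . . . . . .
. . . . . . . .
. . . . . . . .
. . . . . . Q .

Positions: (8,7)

(1,5) (2,8) (3,4) (4,1) (5,3) (6,6) (7,2) (8,7)

Row 1: attacked by (8,7)→{7}. Safe: 1, 2, 3, 4, 5, 6, 8. Place at column 5.
Row 2: attacked by (1,5)→{4,5,6}; (8,7)→{1,7}. Safe: 2, 3, 8. Place at column 8.
Row 3: attacked by (1,5)→{3,5,7}; (2,8)→{7,8}; (8,7)→{2,7}. Safe: 1, 4, 6. Place at column 4.
Row 4: attacked by (1,5)→{2,5,8}; (2,8)→{6,8}; (3,4)→{3,4,5}; (8,7)→{3,7}. Safe: 1. Place at column 1.
Row 5: attacked by (1,5)→{1,5}; (2,8)→{5,8}; (3,4)→{2,4,6}; (4,1)→{1,2}; (8,7)→{4,7}. Safe: 3. Place at column 3.
Row 6: attacked by (1,5)→{5}; (2,8)→{4,8}; (3,4)→{1,4,7}; (4,1)→{1,3}; (5,3)→{2,3,4}; (8,7)→{5,7}. Safe: 6. Place at column 6.
Row 7: attacked by (1,5)→{5}; (2,8)→{3,8}; (3,4)→{4,8}; (4,1)→{1,4}; (5,3)→{1,3,5}; (6,6)→{5,6,7}; (8,7)→{6,7,8}. Safe: 2. Place at column 2.
Columns [5, 8, 4, 1, 3, 6, 2, 7], r−c [-4, -6, -1, 3, 2, 0, 5, 1], r+c [6, 10, 7, 5, 8, 12, 9, 15] are all distinct, so no two queens attack.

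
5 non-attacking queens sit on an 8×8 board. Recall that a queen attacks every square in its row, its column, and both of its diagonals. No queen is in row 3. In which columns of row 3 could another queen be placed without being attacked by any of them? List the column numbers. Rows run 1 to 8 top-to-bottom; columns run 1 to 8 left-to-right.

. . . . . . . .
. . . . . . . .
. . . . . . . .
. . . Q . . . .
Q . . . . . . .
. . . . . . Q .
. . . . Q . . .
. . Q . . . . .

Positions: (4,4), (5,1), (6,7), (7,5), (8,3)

(4,4) attacks row 3 at column 4 and diagonals 3, 5.
(5,1) attacks row 3 at column 1 and diagonals 3.
(6,7) attacks row 3 at column 7 and diagonals 4.
(7,5) attacks row 3 at column 5 and diagonals 1.
(8,3) attacks row 3 at column 3 and diagonals 8.
Attacked columns: {1, 3, 4, 5, 7, 8}. Safe: {2, 6}.

columns 2, 6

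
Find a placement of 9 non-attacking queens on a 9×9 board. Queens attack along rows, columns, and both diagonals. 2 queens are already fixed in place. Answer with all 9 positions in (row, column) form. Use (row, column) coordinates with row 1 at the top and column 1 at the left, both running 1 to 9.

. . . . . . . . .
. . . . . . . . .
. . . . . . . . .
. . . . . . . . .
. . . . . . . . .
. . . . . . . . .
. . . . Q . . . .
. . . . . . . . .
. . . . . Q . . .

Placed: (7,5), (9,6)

(1,9) (2,7) (3,2) (4,4) (5,1) (6,8) (7,5) (8,3) (9,6)

Row 1: attacked by (7,5)→{5}; (9,6)→{6}. Safe: 1, 2, 3, 4, 7, 8, 9. Place at column 9.
Row 2: attacked by (1,9)→{8,9}; (7,5)→{5}; (9,6)→{6}. Safe: 1, 2, 3, 4, 7. Place at column 7.
Row 3: attacked by (1,9)→{7,9}; (2,7)→{6,7,8}; (7,5)→{1,5,9}; (9,6)→{6}. Safe: 2, 3, 4. Place at column 2.
Row 4: attacked by (1,9)→{6,9}; (2,7)→{5,7,9}; (3,2)→{1,2,3}; (7,5)→{2,5,8}; (9,6)→{1,6}. Safe: 4. Place at column 4.
Row 5: attacked by (1,9)→{5,9}; (2,7)→{4,7}; (3,2)→{2,4}; (4,4)→{3,4,5}; (7,5)→{3,5,7}; (9,6)→{2,6}. Safe: 1, 8. Place at column 1.
Row 6: attacked by (1,9)→{4,9}; (2,7)→{3,7}; (3,2)→{2,5}; (4,4)→{2,4,6}; (5,1)→{1,2}; (7,5)→{4,5,6}; (9,6)→{3,6,9}. Safe: 8. Place at column 8.
Row 8: attacked by (1,9)→{2,9}; (2,7)→{1,7}; (3,2)→{2,7}; (4,4)→{4,8}; (5,1)→{1,4}; (6,8)→{6,8}; (7,5)→{4,5,6}; (9,6)→{5,6,7}. Safe: 3. Place at column 3.
Columns [9, 7, 2, 4, 1, 8, 5, 3, 6], r−c [-8, -5, 1, 0, 4, -2, 2, 5, 3], r+c [10, 9, 5, 8, 6, 14, 12, 11, 15] are all distinct, so no two queens attack.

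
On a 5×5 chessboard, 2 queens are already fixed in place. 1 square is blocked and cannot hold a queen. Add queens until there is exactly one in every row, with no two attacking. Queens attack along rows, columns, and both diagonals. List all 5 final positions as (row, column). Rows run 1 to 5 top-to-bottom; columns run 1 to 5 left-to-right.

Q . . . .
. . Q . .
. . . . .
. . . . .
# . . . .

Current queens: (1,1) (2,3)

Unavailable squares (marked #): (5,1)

(1,1) (2,3) (3,5) (4,2) (5,4)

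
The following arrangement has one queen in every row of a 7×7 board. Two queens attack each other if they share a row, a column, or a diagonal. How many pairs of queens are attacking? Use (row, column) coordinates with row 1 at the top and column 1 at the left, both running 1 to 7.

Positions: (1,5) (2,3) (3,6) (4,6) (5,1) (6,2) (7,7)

3

Same column: (3,6)–(4,6) (column 6).
Same diagonal: (1,5)–(5,1) (|1−5| = |5−1| = 4); (5,1)–(6,2) (|5−6| = |1−2| = 1).
Total attacking pairs: 3.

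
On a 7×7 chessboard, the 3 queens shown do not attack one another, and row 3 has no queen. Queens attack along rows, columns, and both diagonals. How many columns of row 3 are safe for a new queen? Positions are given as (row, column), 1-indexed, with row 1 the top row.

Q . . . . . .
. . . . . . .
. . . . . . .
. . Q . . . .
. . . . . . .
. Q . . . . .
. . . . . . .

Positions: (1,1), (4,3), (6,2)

2

(1,1) attacks row 3 at column 1 and diagonals 3.
(4,3) attacks row 3 at column 3 and diagonals 2, 4.
(6,2) attacks row 3 at column 2 and diagonals 5.
Attacked columns: {1, 2, 3, 4, 5}. Safe: {6, 7}.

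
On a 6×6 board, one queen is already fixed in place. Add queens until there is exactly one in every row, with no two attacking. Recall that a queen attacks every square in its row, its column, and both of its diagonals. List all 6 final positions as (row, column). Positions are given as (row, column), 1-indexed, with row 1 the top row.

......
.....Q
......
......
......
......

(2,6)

Row 1: attacked by (2,6)→{5,6}. Safe: 1, 2, 3, 4. Place at column 3.
Row 3: attacked by (1,3)→{1,3,5}; (2,6)→{5,6}. Safe: 2, 4. Place at column 2.
Row 4: attacked by (1,3)→{3,6}; (2,6)→{4,6}; (3,2)→{1,2,3}. Safe: 5. Place at column 5.
Row 5: attacked by (1,3)→{3}; (2,6)→{3,6}; (3,2)→{2,4}; (4,5)→{4,5,6}. Safe: 1. Place at column 1.
Row 6: attacked by (1,3)→{3}; (2,6)→{2,6}; (3,2)→{2,5}; (4,5)→{3,5}; (5,1)→{1,2}. Safe: 4. Place at column 4.
Columns [3, 6, 2, 5, 1, 4], r−c [-2, -4, 1, -1, 4, 2], r+c [4, 8, 5, 9, 6, 10] are all distinct, so no two queens attack.

(1,3) (2,6) (3,2) (4,5) (5,1) (6,4)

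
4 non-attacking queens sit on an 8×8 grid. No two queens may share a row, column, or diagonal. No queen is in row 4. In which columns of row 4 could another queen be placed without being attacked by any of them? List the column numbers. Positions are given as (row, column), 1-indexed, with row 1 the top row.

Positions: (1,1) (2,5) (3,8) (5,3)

(1,1) attacks row 4 at column 1 and diagonals 4.
(2,5) attacks row 4 at column 5 and diagonals 3, 7.
(3,8) attacks row 4 at column 8 and diagonals 7.
(5,3) attacks row 4 at column 3 and diagonals 2, 4.
Attacked columns: {1, 2, 3, 4, 5, 7, 8}. Safe: {6}.

columns 6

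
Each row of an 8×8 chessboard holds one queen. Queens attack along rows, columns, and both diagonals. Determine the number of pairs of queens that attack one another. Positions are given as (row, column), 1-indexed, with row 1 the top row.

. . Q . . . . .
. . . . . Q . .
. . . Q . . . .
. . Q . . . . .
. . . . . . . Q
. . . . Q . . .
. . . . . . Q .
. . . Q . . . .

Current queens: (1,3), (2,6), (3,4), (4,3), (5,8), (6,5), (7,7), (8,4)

Same column: (1,3)–(4,3) (column 3); (3,4)–(8,4) (column 4).
Same diagonal: (3,4)–(4,3) (|3−4| = |4−3| = 1); (4,3)–(6,5) (|4−6| = |3−5| = 2).
Total attacking pairs: 4.

4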